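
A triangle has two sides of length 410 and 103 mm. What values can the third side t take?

307 < t < 513 (mm)

By the triangle inequality, t must be less than 410 + 103 = 513 and greater than |410 − 103| = 307.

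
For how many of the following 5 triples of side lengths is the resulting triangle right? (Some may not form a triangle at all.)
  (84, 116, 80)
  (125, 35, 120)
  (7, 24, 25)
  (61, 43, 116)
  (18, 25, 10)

3

(84,116,80): 80²+84² = 13456 = 116² → right
(125,35,120): 35²+120² = 15625 = 125² → right
(7,24,25): 7²+24² = 625 = 25² → right
(61,43,116): 43+61 ≤ 116, not a triangle
(18,25,10): 10²+18² = 424 < 625 = 25² → obtuse
3 of the 5 are right.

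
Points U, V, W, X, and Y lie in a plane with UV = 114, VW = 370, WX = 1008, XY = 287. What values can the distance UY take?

237 ≤ UY ≤ 1779

The maximum is all hops collinear in one direction: 114 + 370 + 1008 + 287 = 1779.
The longest hop is 1008; the others sum to 771. Folding the others back against it leaves at least 1008 − 771 = 237.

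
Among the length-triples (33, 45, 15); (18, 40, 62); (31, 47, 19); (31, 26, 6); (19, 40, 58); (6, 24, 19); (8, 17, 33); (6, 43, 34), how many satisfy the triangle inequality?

(15,33,45): 15+33 > 45 → valid
(18,40,62): 18+40 ≤ 62 → not valid
(19,31,47): 19+31 > 47 → valid
(6,26,31): 6+26 > 31 → valid
(19,40,58): 19+40 > 58 → valid
(6,19,24): 6+19 > 24 → valid
(8,17,33): 8+17 ≤ 33 → not valid
(6,34,43): 6+34 ≤ 43 → not valid
5 of the 8 triples form a triangle.

5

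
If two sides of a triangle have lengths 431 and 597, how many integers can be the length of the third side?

861

The third side lies in the open interval (166, 1028).
Integers from 167 to 1027 inclusive: 1027 − 167 + 1 = 861.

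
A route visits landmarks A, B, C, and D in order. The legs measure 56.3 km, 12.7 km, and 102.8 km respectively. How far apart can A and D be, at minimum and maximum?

33.8 ≤ AD ≤ 171.8 km

The maximum is all hops collinear in one direction: 56.3 + 12.7 + 102.8 = 171.8.
The longest hop is 102.8; the others sum to 69.0. Folding the others back against it leaves at least 102.8 − 69.0 = 33.8.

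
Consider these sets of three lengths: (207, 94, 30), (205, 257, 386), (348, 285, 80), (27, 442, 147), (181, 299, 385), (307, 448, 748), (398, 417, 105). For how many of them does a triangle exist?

5

(30,94,207): 30+94 ≤ 207 → not valid
(205,257,386): 205+257 > 386 → valid
(80,285,348): 80+285 > 348 → valid
(27,147,442): 27+147 ≤ 442 → not valid
(181,299,385): 181+299 > 385 → valid
(307,448,748): 307+448 > 748 → valid
(105,398,417): 105+398 > 417 → valid
5 of the 7 triples form a triangle.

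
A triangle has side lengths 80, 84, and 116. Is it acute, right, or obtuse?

Compare the square of the longest side to the sum of squares of the other two: 80² + 84² = 13456 = 116².

right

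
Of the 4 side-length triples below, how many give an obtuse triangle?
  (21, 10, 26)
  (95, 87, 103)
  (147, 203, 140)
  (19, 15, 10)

(21,10,26): 10²+21² = 541 < 676 = 26² → obtuse
(95,87,103): 87²+95² = 16594 > 10609 = 103² → acute
(147,203,140): 140²+147² = 41209 = 203² → right
(19,15,10): 10²+15² = 325 < 361 = 19² → obtuse
2 of the 4 are obtuse.

2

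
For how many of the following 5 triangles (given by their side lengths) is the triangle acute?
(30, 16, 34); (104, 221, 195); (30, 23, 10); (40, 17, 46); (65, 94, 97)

(30,16,34): 16²+30² = 1156 = 34² → right
(104,221,195): 104²+195² = 48841 = 221² → right
(30,23,10): 10²+23² = 629 < 900 = 30² → obtuse
(40,17,46): 17²+40² = 1889 < 2116 = 46² → obtuse
(65,94,97): 65²+94² = 13061 > 9409 = 97² → acute
1 of the 5 is acute.

1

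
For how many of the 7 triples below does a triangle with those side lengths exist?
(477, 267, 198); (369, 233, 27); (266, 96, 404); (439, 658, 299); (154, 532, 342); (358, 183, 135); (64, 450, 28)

1

(198,267,477): 198+267 ≤ 477 → not valid
(27,233,369): 27+233 ≤ 369 → not valid
(96,266,404): 96+266 ≤ 404 → not valid
(299,439,658): 299+439 > 658 → valid
(154,342,532): 154+342 ≤ 532 → not valid
(135,183,358): 135+183 ≤ 358 → not valid
(28,64,450): 28+64 ≤ 450 → not valid
1 of the 7 triples forms a triangle.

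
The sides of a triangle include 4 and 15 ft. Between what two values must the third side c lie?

11 < c < 19

By the triangle inequality, c must be less than 4 + 15 = 19 and greater than |4 − 15| = 11.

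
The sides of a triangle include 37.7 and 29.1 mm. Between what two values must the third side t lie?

8.6 < t < 66.8

By the triangle inequality, t must be less than 37.7 + 29.1 = 66.8 and greater than |37.7 − 29.1| = 8.6.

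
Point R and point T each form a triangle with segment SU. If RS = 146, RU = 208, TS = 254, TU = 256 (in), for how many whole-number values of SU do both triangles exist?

291

From triangle RSU: 62 < SU < 354.
From triangle TSU: 2 < SU < 510.
Intersection: 62 < SU < 354, so integers 63 through 353: 291 values.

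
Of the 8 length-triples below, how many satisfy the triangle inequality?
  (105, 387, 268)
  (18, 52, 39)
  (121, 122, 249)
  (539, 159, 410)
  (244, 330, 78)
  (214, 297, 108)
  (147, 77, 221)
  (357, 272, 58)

4

(105,268,387): 105+268 ≤ 387 → not valid
(18,39,52): 18+39 > 52 → valid
(121,122,249): 121+122 ≤ 249 → not valid
(159,410,539): 159+410 > 539 → valid
(78,244,330): 78+244 ≤ 330 → not valid
(108,214,297): 108+214 > 297 → valid
(77,147,221): 77+147 > 221 → valid
(58,272,357): 58+272 ≤ 357 → not valid
4 of the 8 triples form a triangle.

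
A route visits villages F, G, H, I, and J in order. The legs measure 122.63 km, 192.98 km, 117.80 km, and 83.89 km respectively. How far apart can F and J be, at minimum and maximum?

0 ≤ FJ ≤ 517.30 km

The maximum is all hops collinear in one direction: 122.63 + 192.98 + 117.80 + 83.89 = 517.30.
The longest hop is 192.98; the others sum to 324.32. Since 192.98 ≤ 324.32, the path can fold back on itself completely, so the minimum distance is 0.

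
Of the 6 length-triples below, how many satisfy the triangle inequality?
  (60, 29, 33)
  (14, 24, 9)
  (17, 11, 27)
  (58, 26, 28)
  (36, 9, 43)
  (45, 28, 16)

(29,33,60): 29+33 > 60 → valid
(9,14,24): 9+14 ≤ 24 → not valid
(11,17,27): 11+17 > 27 → valid
(26,28,58): 26+28 ≤ 58 → not valid
(9,36,43): 9+36 > 43 → valid
(16,28,45): 16+28 ≤ 45 → not valid
3 of the 6 triples form a triangle.

3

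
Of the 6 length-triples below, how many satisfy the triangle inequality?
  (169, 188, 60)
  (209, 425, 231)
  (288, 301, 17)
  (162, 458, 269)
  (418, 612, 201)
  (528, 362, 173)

(60,169,188): 60+169 > 188 → valid
(209,231,425): 209+231 > 425 → valid
(17,288,301): 17+288 > 301 → valid
(162,269,458): 162+269 ≤ 458 → not valid
(201,418,612): 201+418 > 612 → valid
(173,362,528): 173+362 > 528 → valid
5 of the 6 triples form a triangle.

5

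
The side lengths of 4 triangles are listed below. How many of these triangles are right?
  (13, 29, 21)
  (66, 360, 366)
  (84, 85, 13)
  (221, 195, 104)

3

(13,29,21): 13²+21² = 610 < 841 = 29² → obtuse
(66,360,366): 66²+360² = 133956 = 366² → right
(84,85,13): 13²+84² = 7225 = 85² → right
(221,195,104): 104²+195² = 48841 = 221² → right
3 of the 4 are right.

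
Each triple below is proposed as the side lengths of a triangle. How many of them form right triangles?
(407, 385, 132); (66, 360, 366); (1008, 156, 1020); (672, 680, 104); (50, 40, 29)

(407,385,132): 132²+385² = 165649 = 407² → right
(66,360,366): 66²+360² = 133956 = 366² → right
(1008,156,1020): 156²+1008² = 1040400 = 1020² → right
(672,680,104): 104²+672² = 462400 = 680² → right
(50,40,29): 29²+40² = 2441 < 2500 = 50² → obtuse
4 of the 5 are right.

4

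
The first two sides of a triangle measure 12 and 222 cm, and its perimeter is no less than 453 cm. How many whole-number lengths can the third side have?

15

Triangle inequality: 210 < x < 234. Perimeter ≥ 453 gives x ≥ 453 − 12 − 222 = 219.
So 219 ≤ x < 234; integers 219 through 233: 15 values.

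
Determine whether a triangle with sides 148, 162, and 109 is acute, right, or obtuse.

Compare the square of the longest side to the sum of squares of the other two: 109² + 148² = 33785 > 26244 = 162².

acute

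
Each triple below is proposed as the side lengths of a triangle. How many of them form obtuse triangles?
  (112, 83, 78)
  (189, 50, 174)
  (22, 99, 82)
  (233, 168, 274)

(112,83,78): 78²+83² = 12973 > 12544 = 112² → acute
(189,50,174): 50²+174² = 32776 < 35721 = 189² → obtuse
(22,99,82): 22²+82² = 7208 < 9801 = 99² → obtuse
(233,168,274): 168²+233² = 82513 > 75076 = 274² → acute
2 of the 4 are obtuse.

2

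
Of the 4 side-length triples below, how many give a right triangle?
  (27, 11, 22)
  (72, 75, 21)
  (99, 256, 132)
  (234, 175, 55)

1

(27,11,22): 11²+22² = 605 < 729 = 27² → obtuse
(72,75,21): 21²+72² = 5625 = 75² → right
(99,256,132): 99+132 ≤ 256, not a triangle
(234,175,55): 55+175 ≤ 234, not a triangle
1 of the 4 is right.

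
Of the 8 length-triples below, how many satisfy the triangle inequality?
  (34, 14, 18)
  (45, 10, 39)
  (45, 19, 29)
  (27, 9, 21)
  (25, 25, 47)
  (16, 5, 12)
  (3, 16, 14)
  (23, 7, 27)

(14,18,34): 14+18 ≤ 34 → not valid
(10,39,45): 10+39 > 45 → valid
(19,29,45): 19+29 > 45 → valid
(9,21,27): 9+21 > 27 → valid
(25,25,47): 25+25 > 47 → valid
(5,12,16): 5+12 > 16 → valid
(3,14,16): 3+14 > 16 → valid
(7,23,27): 7+23 > 27 → valid
7 of the 8 triples form a triangle.

7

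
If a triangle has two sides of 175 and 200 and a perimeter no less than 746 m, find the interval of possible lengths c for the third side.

371 ≤ c < 375

Triangle inequality alone gives 25 < c < 375.
The perimeter condition gives c ≥ 746 − 175 − 200 = 371.
Intersecting the two: 371 ≤ c < 375.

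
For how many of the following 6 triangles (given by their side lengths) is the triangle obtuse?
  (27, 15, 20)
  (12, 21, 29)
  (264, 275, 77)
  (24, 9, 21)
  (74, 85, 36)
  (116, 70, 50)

(27,15,20): 15²+20² = 625 < 729 = 27² → obtuse
(12,21,29): 12²+21² = 585 < 841 = 29² → obtuse
(264,275,77): 77²+264² = 75625 = 275² → right
(24,9,21): 9²+21² = 522 < 576 = 24² → obtuse
(74,85,36): 36²+74² = 6772 < 7225 = 85² → obtuse
(116,70,50): 50²+70² = 7400 < 13456 = 116² → obtuse
5 of the 6 are obtuse.

5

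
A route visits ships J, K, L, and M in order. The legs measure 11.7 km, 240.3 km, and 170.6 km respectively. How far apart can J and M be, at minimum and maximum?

The maximum is all hops collinear in one direction: 11.7 + 240.3 + 170.6 = 422.6.
The longest hop is 240.3; the others sum to 182.3. Folding the others back against it leaves at least 240.3 − 182.3 = 58.0.

58.0 ≤ JM ≤ 422.6 km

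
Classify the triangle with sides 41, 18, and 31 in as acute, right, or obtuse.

obtuse

Compare the square of the longest side to the sum of squares of the other two: 18² + 31² = 1285 < 1681 = 41².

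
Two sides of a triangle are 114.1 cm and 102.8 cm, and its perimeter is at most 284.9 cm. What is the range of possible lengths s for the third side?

11.3 < s ≤ 68.0 cm

Triangle inequality alone gives 11.3 < s < 216.9.
The perimeter condition gives s ≤ 284.9 − 114.1 − 102.8 = 68.0.
Intersecting the two: 11.3 < s ≤ 68.0.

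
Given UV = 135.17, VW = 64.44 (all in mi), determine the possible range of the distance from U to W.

By the triangle inequality, |135.17 − 64.44| ≤ UW ≤ 135.17 + 64.44.

70.73 ≤ UW ≤ 199.61 mi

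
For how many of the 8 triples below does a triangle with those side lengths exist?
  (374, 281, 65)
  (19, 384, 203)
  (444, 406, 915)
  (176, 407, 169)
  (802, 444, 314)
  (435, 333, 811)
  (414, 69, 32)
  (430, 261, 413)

(65,281,374): 65+281 ≤ 374 → not valid
(19,203,384): 19+203 ≤ 384 → not valid
(406,444,915): 406+444 ≤ 915 → not valid
(169,176,407): 169+176 ≤ 407 → not valid
(314,444,802): 314+444 ≤ 802 → not valid
(333,435,811): 333+435 ≤ 811 → not valid
(32,69,414): 32+69 ≤ 414 → not valid
(261,413,430): 261+413 > 430 → valid
1 of the 8 triples forms a triangle.

1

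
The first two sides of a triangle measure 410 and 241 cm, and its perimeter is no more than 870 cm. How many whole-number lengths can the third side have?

Triangle inequality: 169 < x < 651. Perimeter ≤ 870 gives x ≤ 870 − 410 − 241 = 219.
So 169 < x ≤ 219; integers 170 through 219: 50 values.

50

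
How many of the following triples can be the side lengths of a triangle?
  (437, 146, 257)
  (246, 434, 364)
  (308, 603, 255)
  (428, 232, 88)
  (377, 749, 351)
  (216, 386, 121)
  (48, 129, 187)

(146,257,437): 146+257 ≤ 437 → not valid
(246,364,434): 246+364 > 434 → valid
(255,308,603): 255+308 ≤ 603 → not valid
(88,232,428): 88+232 ≤ 428 → not valid
(351,377,749): 351+377 ≤ 749 → not valid
(121,216,386): 121+216 ≤ 386 → not valid
(48,129,187): 48+129 ≤ 187 → not valid
1 of the 7 triples forms a triangle.

1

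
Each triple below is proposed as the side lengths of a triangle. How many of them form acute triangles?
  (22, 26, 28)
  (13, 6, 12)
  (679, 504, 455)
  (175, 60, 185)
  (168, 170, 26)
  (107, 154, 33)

2

(22,26,28): 22²+26² = 1160 > 784 = 28² → acute
(13,6,12): 6²+12² = 180 > 169 = 13² → acute
(679,504,455): 455²+504² = 461041 = 679² → right
(175,60,185): 60²+175² = 34225 = 185² → right
(168,170,26): 26²+168² = 28900 = 170² → right
(107,154,33): 33+107 ≤ 154, not a triangle
2 of the 6 are acute.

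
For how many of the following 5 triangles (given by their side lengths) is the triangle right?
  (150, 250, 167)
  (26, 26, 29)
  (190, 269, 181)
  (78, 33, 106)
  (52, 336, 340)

1

(150,250,167): 150²+167² = 50389 < 62500 = 250² → obtuse
(26,26,29): 26²+26² = 1352 > 841 = 29² → acute
(190,269,181): 181²+190² = 68861 < 72361 = 269² → obtuse
(78,33,106): 33²+78² = 7173 < 11236 = 106² → obtuse
(52,336,340): 52²+336² = 115600 = 340² → right
1 of the 5 is right.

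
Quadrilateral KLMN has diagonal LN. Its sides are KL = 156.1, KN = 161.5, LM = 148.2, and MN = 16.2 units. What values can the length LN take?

From triangle KLN: |156.1 − 161.5| < LN < 156.1 + 161.5, i.e. 5.4 < LN < 317.6.
From triangle MLN: 132.0 < LN < 164.4.
Both must hold, so LN lies in the intersection.

132.0 < LN < 164.4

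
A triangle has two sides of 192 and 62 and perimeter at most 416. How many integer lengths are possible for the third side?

32

Triangle inequality: 130 < x < 254. Perimeter ≤ 416 gives x ≤ 416 − 192 − 62 = 162.
So 130 < x ≤ 162; integers 131 through 162: 32 values.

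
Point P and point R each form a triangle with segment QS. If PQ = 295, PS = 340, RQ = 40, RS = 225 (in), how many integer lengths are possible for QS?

79

From triangle PQS: 45 < QS < 635.
From triangle RQS: 185 < QS < 265.
Intersection: 185 < QS < 265, so integers 186 through 264: 79 values.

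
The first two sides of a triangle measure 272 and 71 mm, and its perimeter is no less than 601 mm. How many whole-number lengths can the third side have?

Triangle inequality: 201 < x < 343. Perimeter ≥ 601 gives x ≥ 601 − 272 − 71 = 258.
So 258 ≤ x < 343; integers 258 through 342: 85 values.

85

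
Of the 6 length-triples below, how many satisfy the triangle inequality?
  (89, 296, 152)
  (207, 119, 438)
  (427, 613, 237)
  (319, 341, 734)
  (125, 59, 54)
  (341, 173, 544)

(89,152,296): 89+152 ≤ 296 → not valid
(119,207,438): 119+207 ≤ 438 → not valid
(237,427,613): 237+427 > 613 → valid
(319,341,734): 319+341 ≤ 734 → not valid
(54,59,125): 54+59 ≤ 125 → not valid
(173,341,544): 173+341 ≤ 544 → not valid
1 of the 6 triples forms a triangle.

1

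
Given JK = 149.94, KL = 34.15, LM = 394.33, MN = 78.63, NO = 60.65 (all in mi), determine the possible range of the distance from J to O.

The maximum is all hops collinear in one direction: 149.94 + 34.15 + 394.33 + 78.63 + 60.65 = 717.70.
The longest hop is 394.33; the others sum to 323.37. Folding the others back against it leaves at least 394.33 − 323.37 = 70.96.

70.96 ≤ JO ≤ 717.70 mi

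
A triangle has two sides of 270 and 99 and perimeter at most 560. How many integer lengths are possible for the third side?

20

Triangle inequality: 171 < x < 369. Perimeter ≤ 560 gives x ≤ 560 − 270 − 99 = 191.
So 171 < x ≤ 191; integers 172 through 191: 20 values.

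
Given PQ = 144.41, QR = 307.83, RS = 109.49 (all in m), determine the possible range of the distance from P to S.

53.93 ≤ PS ≤ 561.73 m

The maximum is all hops collinear in one direction: 144.41 + 307.83 + 109.49 = 561.73.
The longest hop is 307.83; the others sum to 253.90. Folding the others back against it leaves at least 307.83 − 253.90 = 53.93.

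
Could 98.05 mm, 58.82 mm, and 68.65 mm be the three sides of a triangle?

Yes

The longest side is 98.05, and the other two sum to 127.47.
Since 127.47 > 98.05, the triangle inequality holds.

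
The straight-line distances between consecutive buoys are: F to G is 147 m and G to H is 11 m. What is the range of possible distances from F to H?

136 ≤ FH ≤ 158 m

By the triangle inequality, |147 − 11| ≤ FH ≤ 147 + 11.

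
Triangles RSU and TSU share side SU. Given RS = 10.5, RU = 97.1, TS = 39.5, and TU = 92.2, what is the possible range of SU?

86.6 < SU < 107.6

From triangle RSU: |10.5 − 97.1| < SU < 10.5 + 97.1, i.e. 86.6 < SU < 107.6.
From triangle TSU: 52.7 < SU < 131.7.
Both must hold, so SU lies in the intersection.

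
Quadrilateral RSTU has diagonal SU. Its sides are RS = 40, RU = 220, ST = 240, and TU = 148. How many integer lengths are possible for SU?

From triangle RSU: 180 < SU < 260.
From triangle TSU: 92 < SU < 388.
Intersection: 180 < SU < 260, so integers 181 through 259: 79 values.

79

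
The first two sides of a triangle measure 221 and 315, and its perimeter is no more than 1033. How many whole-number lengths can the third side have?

Triangle inequality: 94 < x < 536. Perimeter ≤ 1033 gives x ≤ 1033 − 221 − 315 = 497.
So 94 < x ≤ 497; integers 95 through 497: 403 values.

403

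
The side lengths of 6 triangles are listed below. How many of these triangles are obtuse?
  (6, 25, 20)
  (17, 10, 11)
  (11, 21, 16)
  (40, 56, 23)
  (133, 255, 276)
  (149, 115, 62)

5

(6,25,20): 6²+20² = 436 < 625 = 25² → obtuse
(17,10,11): 10²+11² = 221 < 289 = 17² → obtuse
(11,21,16): 11²+16² = 377 < 441 = 21² → obtuse
(40,56,23): 23²+40² = 2129 < 3136 = 56² → obtuse
(133,255,276): 133²+255² = 82714 > 76176 = 276² → acute
(149,115,62): 62²+115² = 17069 < 22201 = 149² → obtuse
5 of the 6 are obtuse.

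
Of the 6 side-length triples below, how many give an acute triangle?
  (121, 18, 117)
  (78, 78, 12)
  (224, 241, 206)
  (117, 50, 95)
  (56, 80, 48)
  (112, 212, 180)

(121,18,117): 18²+117² = 14013 < 14641 = 121² → obtuse
(78,78,12): 12²+78² = 6228 > 6084 = 78² → acute
(224,241,206): 206²+224² = 92612 > 58081 = 241² → acute
(117,50,95): 50²+95² = 11525 < 13689 = 117² → obtuse
(56,80,48): 48²+56² = 5440 < 6400 = 80² → obtuse
(112,212,180): 112²+180² = 44944 = 212² → right
2 of the 6 are acute.

2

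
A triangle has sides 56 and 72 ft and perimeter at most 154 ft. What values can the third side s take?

16 < s ≤ 26 ft

Triangle inequality alone gives 16 < s < 128.
The perimeter condition gives s ≤ 154 − 56 − 72 = 26.
Intersecting the two: 16 < s ≤ 26.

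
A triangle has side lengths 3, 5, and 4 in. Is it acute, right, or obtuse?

Compare the square of the longest side to the sum of squares of the other two: 3² + 4² = 25 = 5².

right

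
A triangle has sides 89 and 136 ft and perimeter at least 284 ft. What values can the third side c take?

Triangle inequality alone gives 47 < c < 225.
The perimeter condition gives c ≥ 284 − 89 − 136 = 59.
Intersecting the two: 59 ≤ c < 225.

59 ≤ c < 225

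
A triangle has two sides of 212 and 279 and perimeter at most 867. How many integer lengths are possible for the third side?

Triangle inequality: 67 < x < 491. Perimeter ≤ 867 gives x ≤ 867 − 212 − 279 = 376.
So 67 < x ≤ 376; integers 68 through 376: 309 values.

309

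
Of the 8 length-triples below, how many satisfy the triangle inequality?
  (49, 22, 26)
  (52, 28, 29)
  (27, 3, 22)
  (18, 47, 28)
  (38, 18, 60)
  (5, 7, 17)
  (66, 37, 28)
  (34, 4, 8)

(22,26,49): 22+26 ≤ 49 → not valid
(28,29,52): 28+29 > 52 → valid
(3,22,27): 3+22 ≤ 27 → not valid
(18,28,47): 18+28 ≤ 47 → not valid
(18,38,60): 18+38 ≤ 60 → not valid
(5,7,17): 5+7 ≤ 17 → not valid
(28,37,66): 28+37 ≤ 66 → not valid
(4,8,34): 4+8 ≤ 34 → not valid
1 of the 8 triples forms a triangle.

1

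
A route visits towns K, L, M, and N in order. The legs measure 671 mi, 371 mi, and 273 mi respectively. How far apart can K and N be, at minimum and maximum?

The maximum is all hops collinear in one direction: 671 + 371 + 273 = 1315.
The longest hop is 671; the others sum to 644. Folding the others back against it leaves at least 671 − 644 = 27.

27 ≤ KN ≤ 1315 mi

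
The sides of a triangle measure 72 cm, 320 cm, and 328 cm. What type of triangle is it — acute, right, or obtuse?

right

Compare the square of the longest side to the sum of squares of the other two: 72² + 320² = 107584 = 328².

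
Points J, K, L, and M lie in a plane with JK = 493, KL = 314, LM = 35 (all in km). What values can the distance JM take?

144 ≤ JM ≤ 842 km

The maximum is all hops collinear in one direction: 493 + 314 + 35 = 842.
The longest hop is 493; the others sum to 349. Folding the others back against it leaves at least 493 − 349 = 144.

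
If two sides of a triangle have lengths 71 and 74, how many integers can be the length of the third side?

141

The third side lies in the open interval (3, 145).
Integers from 4 to 144 inclusive: 144 − 4 + 1 = 141.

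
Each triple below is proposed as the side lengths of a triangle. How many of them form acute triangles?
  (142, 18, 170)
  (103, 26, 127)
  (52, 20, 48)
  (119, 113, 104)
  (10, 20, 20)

(142,18,170): 18+142 ≤ 170, not a triangle
(103,26,127): 26²+103² = 11285 < 16129 = 127² → obtuse
(52,20,48): 20²+48² = 2704 = 52² → right
(119,113,104): 104²+113² = 23585 > 14161 = 119² → acute
(10,20,20): 10²+20² = 500 > 400 = 20² → acute
2 of the 5 are acute.

2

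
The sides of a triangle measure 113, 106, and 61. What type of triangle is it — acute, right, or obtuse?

acute

Compare the square of the longest side to the sum of squares of the other two: 61² + 106² = 14957 > 12769 = 113².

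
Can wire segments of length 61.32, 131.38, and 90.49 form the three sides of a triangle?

Yes

The longest side is 131.38, and the other two sum to 151.81.
Since 151.81 > 131.38, the triangle inequality holds.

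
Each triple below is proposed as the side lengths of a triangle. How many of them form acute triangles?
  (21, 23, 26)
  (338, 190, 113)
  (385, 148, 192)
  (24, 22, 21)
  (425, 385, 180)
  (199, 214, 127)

(21,23,26): 21²+23² = 970 > 676 = 26² → acute
(338,190,113): 113+190 ≤ 338, not a triangle
(385,148,192): 148+192 ≤ 385, not a triangle
(24,22,21): 21²+22² = 925 > 576 = 24² → acute
(425,385,180): 180²+385² = 180625 = 425² → right
(199,214,127): 127²+199² = 55730 > 45796 = 214² → acute
3 of the 6 are acute.

3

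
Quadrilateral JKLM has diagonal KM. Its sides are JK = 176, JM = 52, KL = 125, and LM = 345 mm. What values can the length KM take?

220 < KM < 228

From triangle JKM: |176 − 52| < KM < 176 + 52, i.e. 124 < KM < 228.
From triangle LKM: 220 < KM < 470.
Both must hold, so KM lies in the intersection.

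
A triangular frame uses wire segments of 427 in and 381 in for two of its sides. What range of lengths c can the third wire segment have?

By the triangle inequality, c must be less than 427 + 381 = 808 and greater than |427 − 381| = 46.

46 < c < 808 (in)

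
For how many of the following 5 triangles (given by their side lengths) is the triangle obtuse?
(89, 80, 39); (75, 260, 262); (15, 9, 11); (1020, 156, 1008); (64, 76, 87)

1

(89,80,39): 39²+80² = 7921 = 89² → right
(75,260,262): 75²+260² = 73225 > 68644 = 262² → acute
(15,9,11): 9²+11² = 202 < 225 = 15² → obtuse
(1020,156,1008): 156²+1008² = 1040400 = 1020² → right
(64,76,87): 64²+76² = 9872 > 7569 = 87² → acute
1 of the 5 is obtuse.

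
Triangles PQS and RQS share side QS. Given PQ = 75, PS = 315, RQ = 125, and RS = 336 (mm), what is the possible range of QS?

From triangle PQS: |75 − 315| < QS < 75 + 315, i.e. 240 < QS < 390.
From triangle RQS: 211 < QS < 461.
Both must hold, so QS lies in the intersection.

240 < QS < 390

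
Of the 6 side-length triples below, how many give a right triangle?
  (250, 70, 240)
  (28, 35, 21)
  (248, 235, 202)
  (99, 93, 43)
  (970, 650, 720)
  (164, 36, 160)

(250,70,240): 70²+240² = 62500 = 250² → right
(28,35,21): 21²+28² = 1225 = 35² → right
(248,235,202): 202²+235² = 96029 > 61504 = 248² → acute
(99,93,43): 43²+93² = 10498 > 9801 = 99² → acute
(970,650,720): 650²+720² = 940900 = 970² → right
(164,36,160): 36²+160² = 26896 = 164² → right
4 of the 6 are right.

4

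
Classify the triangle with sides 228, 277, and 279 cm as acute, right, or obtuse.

acute

Compare the square of the longest side to the sum of squares of the other two: 228² + 277² = 128713 > 77841 = 279².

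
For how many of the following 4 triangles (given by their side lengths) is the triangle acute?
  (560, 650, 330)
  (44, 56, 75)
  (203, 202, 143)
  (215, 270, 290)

2

(560,650,330): 330²+560² = 422500 = 650² → right
(44,56,75): 44²+56² = 5072 < 5625 = 75² → obtuse
(203,202,143): 143²+202² = 61253 > 41209 = 203² → acute
(215,270,290): 215²+270² = 119125 > 84100 = 290² → acute
2 of the 4 are acute.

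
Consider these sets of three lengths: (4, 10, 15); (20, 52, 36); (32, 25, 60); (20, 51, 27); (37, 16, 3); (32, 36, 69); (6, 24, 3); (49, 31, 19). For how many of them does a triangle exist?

(4,10,15): 4+10 ≤ 15 → not valid
(20,36,52): 20+36 > 52 → valid
(25,32,60): 25+32 ≤ 60 → not valid
(20,27,51): 20+27 ≤ 51 → not valid
(3,16,37): 3+16 ≤ 37 → not valid
(32,36,69): 32+36 ≤ 69 → not valid
(3,6,24): 3+6 ≤ 24 → not valid
(19,31,49): 19+31 > 49 → valid
2 of the 8 triples form a triangle.

2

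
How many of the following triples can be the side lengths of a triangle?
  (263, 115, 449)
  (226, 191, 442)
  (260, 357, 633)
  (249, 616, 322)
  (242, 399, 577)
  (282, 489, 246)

2

(115,263,449): 115+263 ≤ 449 → not valid
(191,226,442): 191+226 ≤ 442 → not valid
(260,357,633): 260+357 ≤ 633 → not valid
(249,322,616): 249+322 ≤ 616 → not valid
(242,399,577): 242+399 > 577 → valid
(246,282,489): 246+282 > 489 → valid
2 of the 6 triples form a triangle.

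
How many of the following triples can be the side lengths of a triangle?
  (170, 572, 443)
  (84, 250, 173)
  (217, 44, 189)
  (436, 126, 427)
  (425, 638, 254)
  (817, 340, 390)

5

(170,443,572): 170+443 > 572 → valid
(84,173,250): 84+173 > 250 → valid
(44,189,217): 44+189 > 217 → valid
(126,427,436): 126+427 > 436 → valid
(254,425,638): 254+425 > 638 → valid
(340,390,817): 340+390 ≤ 817 → not valid
5 of the 6 triples form a triangle.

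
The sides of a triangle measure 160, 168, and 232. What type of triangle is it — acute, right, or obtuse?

Compare the square of the longest side to the sum of squares of the other two: 160² + 168² = 53824 = 232².

right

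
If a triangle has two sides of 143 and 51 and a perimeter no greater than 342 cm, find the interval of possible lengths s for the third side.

Triangle inequality alone gives 92 < s < 194.
The perimeter condition gives s ≤ 342 − 143 − 51 = 148.
Intersecting the two: 92 < s ≤ 148.

92 < s ≤ 148 cm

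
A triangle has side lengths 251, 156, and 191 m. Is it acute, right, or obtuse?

Compare the square of the longest side to the sum of squares of the other two: 156² + 191² = 60817 < 63001 = 251².

obtuse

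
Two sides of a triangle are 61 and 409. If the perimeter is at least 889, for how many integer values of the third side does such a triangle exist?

Triangle inequality: 348 < x < 470. Perimeter ≥ 889 gives x ≥ 889 − 61 − 409 = 419.
So 419 ≤ x < 470; integers 419 through 469: 51 values.

51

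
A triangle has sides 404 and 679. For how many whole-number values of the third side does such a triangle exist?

807

The third side lies in the open interval (275, 1083).
Integers from 276 to 1082 inclusive: 1082 − 276 + 1 = 807.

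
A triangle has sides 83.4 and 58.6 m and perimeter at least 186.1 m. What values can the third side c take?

44.1 ≤ c < 142.0

Triangle inequality alone gives 24.8 < c < 142.0.
The perimeter condition gives c ≥ 186.1 − 83.4 − 58.6 = 44.1.
Intersecting the two: 44.1 ≤ c < 142.0.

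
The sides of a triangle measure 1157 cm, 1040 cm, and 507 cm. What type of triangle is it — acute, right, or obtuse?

Compare the square of the longest side to the sum of squares of the other two: 507² + 1040² = 1338649 = 1157².

right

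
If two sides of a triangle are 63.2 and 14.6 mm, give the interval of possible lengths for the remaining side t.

48.6 < t < 77.8 (mm)

By the triangle inequality, t must be less than 63.2 + 14.6 = 77.8 and greater than |63.2 − 14.6| = 48.6.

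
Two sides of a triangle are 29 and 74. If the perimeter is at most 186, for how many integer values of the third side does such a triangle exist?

38

Triangle inequality: 45 < x < 103. Perimeter ≤ 186 gives x ≤ 186 − 29 − 74 = 83.
So 45 < x ≤ 83; integers 46 through 83: 38 values.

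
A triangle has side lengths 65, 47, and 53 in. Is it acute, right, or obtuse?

Compare the square of the longest side to the sum of squares of the other two: 47² + 53² = 5018 > 4225 = 65².

acute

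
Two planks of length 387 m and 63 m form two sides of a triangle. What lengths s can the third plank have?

By the triangle inequality, s must be less than 387 + 63 = 450 and greater than |387 − 63| = 324.

324 < s < 450 (m)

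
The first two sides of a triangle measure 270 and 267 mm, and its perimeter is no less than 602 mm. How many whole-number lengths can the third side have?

472

Triangle inequality: 3 < x < 537. Perimeter ≥ 602 gives x ≥ 602 − 270 − 267 = 65.
So 65 ≤ x < 537; integers 65 through 536: 472 values.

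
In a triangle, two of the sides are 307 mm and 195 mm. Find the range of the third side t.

112 < t < 502 (mm)

By the triangle inequality, t must be less than 307 + 195 = 502 and greater than |307 − 195| = 112.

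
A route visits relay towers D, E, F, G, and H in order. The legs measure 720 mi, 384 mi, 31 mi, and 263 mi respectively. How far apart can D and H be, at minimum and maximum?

42 ≤ DH ≤ 1398 mi

The maximum is all hops collinear in one direction: 720 + 384 + 31 + 263 = 1398.
The longest hop is 720; the others sum to 678. Folding the others back against it leaves at least 720 − 678 = 42.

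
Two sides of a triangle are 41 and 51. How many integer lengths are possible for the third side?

81

The third side lies in the open interval (10, 92).
Integers from 11 to 91 inclusive: 91 − 11 + 1 = 81.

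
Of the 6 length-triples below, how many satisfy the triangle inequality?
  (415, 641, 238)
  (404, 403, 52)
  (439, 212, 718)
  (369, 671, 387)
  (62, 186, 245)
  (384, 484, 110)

5

(238,415,641): 238+415 > 641 → valid
(52,403,404): 52+403 > 404 → valid
(212,439,718): 212+439 ≤ 718 → not valid
(369,387,671): 369+387 > 671 → valid
(62,186,245): 62+186 > 245 → valid
(110,384,484): 110+384 > 484 → valid
5 of the 6 triples form a triangle.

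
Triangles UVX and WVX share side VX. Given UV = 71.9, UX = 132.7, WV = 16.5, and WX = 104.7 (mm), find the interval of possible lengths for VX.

88.2 < VX < 121.2

From triangle UVX: |71.9 − 132.7| < VX < 71.9 + 132.7, i.e. 60.8 < VX < 204.6.
From triangle WVX: 88.2 < VX < 121.2.
Both must hold, so VX lies in the intersection.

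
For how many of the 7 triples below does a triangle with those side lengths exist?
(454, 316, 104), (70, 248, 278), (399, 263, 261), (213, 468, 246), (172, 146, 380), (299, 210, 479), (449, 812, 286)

(104,316,454): 104+316 ≤ 454 → not valid
(70,248,278): 70+248 > 278 → valid
(261,263,399): 261+263 > 399 → valid
(213,246,468): 213+246 ≤ 468 → not valid
(146,172,380): 146+172 ≤ 380 → not valid
(210,299,479): 210+299 > 479 → valid
(286,449,812): 286+449 ≤ 812 → not valid
3 of the 7 triples form a triangle.

3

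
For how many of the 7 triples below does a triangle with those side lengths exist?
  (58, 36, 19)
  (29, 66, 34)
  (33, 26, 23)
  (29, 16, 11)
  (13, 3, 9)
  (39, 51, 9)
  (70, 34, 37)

(19,36,58): 19+36 ≤ 58 → not valid
(29,34,66): 29+34 ≤ 66 → not valid
(23,26,33): 23+26 > 33 → valid
(11,16,29): 11+16 ≤ 29 → not valid
(3,9,13): 3+9 ≤ 13 → not valid
(9,39,51): 9+39 ≤ 51 → not valid
(34,37,70): 34+37 > 70 → valid
2 of the 7 triples form a triangle.

2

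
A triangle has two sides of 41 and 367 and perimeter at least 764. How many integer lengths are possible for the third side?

Triangle inequality: 326 < x < 408. Perimeter ≥ 764 gives x ≥ 764 − 41 − 367 = 356.
So 356 ≤ x < 408; integers 356 through 407: 52 values.

52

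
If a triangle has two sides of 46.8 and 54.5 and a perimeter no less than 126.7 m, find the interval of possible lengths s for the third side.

25.4 ≤ s < 101.3

Triangle inequality alone gives 7.7 < s < 101.3.
The perimeter condition gives s ≥ 126.7 − 46.8 − 54.5 = 25.4.
Intersecting the two: 25.4 ≤ s < 101.3.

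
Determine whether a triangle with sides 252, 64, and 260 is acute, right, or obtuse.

right

Compare the square of the longest side to the sum of squares of the other two: 64² + 252² = 67600 = 260².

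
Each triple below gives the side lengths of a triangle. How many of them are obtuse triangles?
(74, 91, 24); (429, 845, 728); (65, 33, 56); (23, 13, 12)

(74,91,24): 24²+74² = 6052 < 8281 = 91² → obtuse
(429,845,728): 429²+728² = 714025 = 845² → right
(65,33,56): 33²+56² = 4225 = 65² → right
(23,13,12): 12²+13² = 313 < 529 = 23² → obtuse
2 of the 4 are obtuse.

2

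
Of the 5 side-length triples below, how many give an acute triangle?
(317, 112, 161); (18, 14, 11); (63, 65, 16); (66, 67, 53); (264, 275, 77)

1

(317,112,161): 112+161 ≤ 317, not a triangle
(18,14,11): 11²+14² = 317 < 324 = 18² → obtuse
(63,65,16): 16²+63² = 4225 = 65² → right
(66,67,53): 53²+66² = 7165 > 4489 = 67² → acute
(264,275,77): 77²+264² = 75625 = 275² → right
1 of the 5 is acute.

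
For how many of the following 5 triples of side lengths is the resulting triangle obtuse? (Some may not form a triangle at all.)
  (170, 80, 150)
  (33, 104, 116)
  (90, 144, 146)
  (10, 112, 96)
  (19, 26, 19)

(170,80,150): 80²+150² = 28900 = 170² → right
(33,104,116): 33²+104² = 11905 < 13456 = 116² → obtuse
(90,144,146): 90²+144² = 28836 > 21316 = 146² → acute
(10,112,96): 10+96 ≤ 112, not a triangle
(19,26,19): 19²+19² = 722 > 676 = 26² → acute
1 of the 5 is obtuse.

1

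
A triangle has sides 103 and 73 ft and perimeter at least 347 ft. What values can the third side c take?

171 ≤ c < 176

Triangle inequality alone gives 30 < c < 176.
The perimeter condition gives c ≥ 347 − 103 − 73 = 171.
Intersecting the two: 171 ≤ c < 176.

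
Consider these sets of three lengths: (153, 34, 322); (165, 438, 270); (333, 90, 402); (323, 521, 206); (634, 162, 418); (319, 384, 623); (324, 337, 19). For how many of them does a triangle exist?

(34,153,322): 34+153 ≤ 322 → not valid
(165,270,438): 165+270 ≤ 438 → not valid
(90,333,402): 90+333 > 402 → valid
(206,323,521): 206+323 > 521 → valid
(162,418,634): 162+418 ≤ 634 → not valid
(319,384,623): 319+384 > 623 → valid
(19,324,337): 19+324 > 337 → valid
4 of the 7 triples form a triangle.

4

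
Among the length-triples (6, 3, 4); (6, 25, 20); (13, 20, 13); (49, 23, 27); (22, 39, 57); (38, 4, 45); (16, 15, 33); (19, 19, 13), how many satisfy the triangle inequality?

6

(3,4,6): 3+4 > 6 → valid
(6,20,25): 6+20 > 25 → valid
(13,13,20): 13+13 > 20 → valid
(23,27,49): 23+27 > 49 → valid
(22,39,57): 22+39 > 57 → valid
(4,38,45): 4+38 ≤ 45 → not valid
(15,16,33): 15+16 ≤ 33 → not valid
(13,19,19): 13+19 > 19 → valid
6 of the 8 triples form a triangle.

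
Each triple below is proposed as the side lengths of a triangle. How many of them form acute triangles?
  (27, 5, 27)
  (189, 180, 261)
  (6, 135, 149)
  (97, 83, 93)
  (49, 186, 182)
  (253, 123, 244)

4

(27,5,27): 5²+27² = 754 > 729 = 27² → acute
(189,180,261): 180²+189² = 68121 = 261² → right
(6,135,149): 6+135 ≤ 149, not a triangle
(97,83,93): 83²+93² = 15538 > 9409 = 97² → acute
(49,186,182): 49²+182² = 35525 > 34596 = 186² → acute
(253,123,244): 123²+244² = 74665 > 64009 = 253² → acute
4 of the 6 are acute.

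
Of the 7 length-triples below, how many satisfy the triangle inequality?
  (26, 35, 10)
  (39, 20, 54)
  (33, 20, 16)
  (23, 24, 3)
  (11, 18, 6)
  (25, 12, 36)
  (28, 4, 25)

(10,26,35): 10+26 > 35 → valid
(20,39,54): 20+39 > 54 → valid
(16,20,33): 16+20 > 33 → valid
(3,23,24): 3+23 > 24 → valid
(6,11,18): 6+11 ≤ 18 → not valid
(12,25,36): 12+25 > 36 → valid
(4,25,28): 4+25 > 28 → valid
6 of the 7 triples form a triangle.

6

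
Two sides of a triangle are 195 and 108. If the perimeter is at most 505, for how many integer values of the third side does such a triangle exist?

Triangle inequality: 87 < x < 303. Perimeter ≤ 505 gives x ≤ 505 − 195 − 108 = 202.
So 87 < x ≤ 202; integers 88 through 202: 115 values.

115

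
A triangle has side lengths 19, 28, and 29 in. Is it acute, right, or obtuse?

acute

Compare the square of the longest side to the sum of squares of the other two: 19² + 28² = 1145 > 841 = 29².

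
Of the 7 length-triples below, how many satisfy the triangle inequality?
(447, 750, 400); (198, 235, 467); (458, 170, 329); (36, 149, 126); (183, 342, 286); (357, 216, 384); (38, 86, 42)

5

(400,447,750): 400+447 > 750 → valid
(198,235,467): 198+235 ≤ 467 → not valid
(170,329,458): 170+329 > 458 → valid
(36,126,149): 36+126 > 149 → valid
(183,286,342): 183+286 > 342 → valid
(216,357,384): 216+357 > 384 → valid
(38,42,86): 38+42 ≤ 86 → not valid
5 of the 7 triples form a triangle.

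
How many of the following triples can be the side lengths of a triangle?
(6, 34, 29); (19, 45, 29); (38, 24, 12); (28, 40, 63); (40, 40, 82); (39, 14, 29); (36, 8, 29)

5

(6,29,34): 6+29 > 34 → valid
(19,29,45): 19+29 > 45 → valid
(12,24,38): 12+24 ≤ 38 → not valid
(28,40,63): 28+40 > 63 → valid
(40,40,82): 40+40 ≤ 82 → not valid
(14,29,39): 14+29 > 39 → valid
(8,29,36): 8+29 > 36 → valid
5 of the 7 triples form a triangle.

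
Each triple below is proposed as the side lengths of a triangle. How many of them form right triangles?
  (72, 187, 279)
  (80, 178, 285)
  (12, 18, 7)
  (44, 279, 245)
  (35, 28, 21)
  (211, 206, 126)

(72,187,279): 72+187 ≤ 279, not a triangle
(80,178,285): 80+178 ≤ 285, not a triangle
(12,18,7): 7²+12² = 193 < 324 = 18² → obtuse
(44,279,245): 44²+245² = 61961 < 77841 = 279² → obtuse
(35,28,21): 21²+28² = 1225 = 35² → right
(211,206,126): 126²+206² = 58312 > 44521 = 211² → acute
1 of the 6 is right.

1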